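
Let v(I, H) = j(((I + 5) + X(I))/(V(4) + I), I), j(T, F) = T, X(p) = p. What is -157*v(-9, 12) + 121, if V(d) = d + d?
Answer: -1920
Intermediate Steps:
V(d) = 2*d
v(I, H) = (5 + 2*I)/(8 + I) (v(I, H) = ((I + 5) + I)/(2*4 + I) = ((5 + I) + I)/(8 + I) = (5 + 2*I)/(8 + I))
-157*v(-9, 12) + 121 = -157*(5 + 2*(-9))/(8 - 9) + 121 = -157*(5 - 18)/(-1) + 121 = -(-157)*(-13) + 121 = -157*13 + 121 = -2041 + 121 = -1920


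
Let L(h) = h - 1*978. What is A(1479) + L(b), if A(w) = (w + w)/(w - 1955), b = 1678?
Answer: 9713/14 ≈ 693.79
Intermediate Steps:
L(h) = -978 + h (L(h) = h - 978 = -978 + h)
A(w) = 2*w/(-1955 + w) (A(w) = (2*w)/(-1955 + w) = 2*w/(-1955 + w))
A(1479) + L(b) = 2*1479/(-1955 + 1479) + (-978 + 1678) = 2*1479/(-476) + 700 = 2*1479*(-1/476) + 700 = -87/14 + 700 = 9713/14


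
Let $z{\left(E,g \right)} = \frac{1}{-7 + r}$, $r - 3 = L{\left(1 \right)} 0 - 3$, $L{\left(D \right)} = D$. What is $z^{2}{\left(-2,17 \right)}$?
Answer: $\frac{1}{49} \approx 0.020408$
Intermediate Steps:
$r = 0$ ($r = 3 + \left(1 \cdot 0 - 3\right) = 3 + \left(0 - 3\right) = 3 - 3 = 0$)
$z{\left(E,g \right)} = - \frac{1}{7}$ ($z{\left(E,g \right)} = \frac{1}{-7 + 0} = \frac{1}{-7} = - \frac{1}{7}$)
$z^{2}{\left(-2,17 \right)} = \left(- \frac{1}{7}\right)^{2} = \frac{1}{49}$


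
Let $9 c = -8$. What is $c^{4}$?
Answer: $\frac{4096}{6561} \approx 0.6243$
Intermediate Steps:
$c = - \frac{8}{9}$ ($c = \frac{1}{9} \left(-8\right) = - \frac{8}{9} \approx -0.88889$)
$c^{4} = \left(- \frac{8}{9}\right)^{4} = \frac{4096}{6561}$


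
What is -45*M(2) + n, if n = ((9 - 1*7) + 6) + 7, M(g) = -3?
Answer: 150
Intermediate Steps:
n = 15 (n = ((9 - 7) + 6) + 7 = (2 + 6) + 7 = 8 + 7 = 15)
-45*M(2) + n = -45*(-3) + 15 = 135 + 15 = 150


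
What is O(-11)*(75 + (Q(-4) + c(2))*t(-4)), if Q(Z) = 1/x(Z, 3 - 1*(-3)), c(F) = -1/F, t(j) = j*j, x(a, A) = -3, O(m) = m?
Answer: -2035/3 ≈ -678.33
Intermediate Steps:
t(j) = j**2
Q(Z) = -1/3 (Q(Z) = 1/(-3) = -1/3)
O(-11)*(75 + (Q(-4) + c(2))*t(-4)) = -11*(75 + (-1/3 - 1/2)*(-4)**2) = -11*(75 + (-1/3 - 1*1/2)*16) = -11*(75 + (-1/3 - 1/2)*16) = -11*(75 - 5/6*16) = -11*(75 - 40/3) = -11*185/3 = -2035/3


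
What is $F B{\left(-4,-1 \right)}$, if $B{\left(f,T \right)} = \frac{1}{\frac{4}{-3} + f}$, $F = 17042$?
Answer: $- \frac{25563}{8} \approx -3195.4$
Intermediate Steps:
$B{\left(f,T \right)} = \frac{1}{- \frac{4}{3} + f}$ ($B{\left(f,T \right)} = \frac{1}{4 \left(- \frac{1}{3}\right) + f} = \frac{1}{- \frac{4}{3} + f}$)
$F B{\left(-4,-1 \right)} = 17042 \frac{3}{-4 + 3 \left(-4\right)} = 17042 \frac{3}{-4 - 12} = 17042 \frac{3}{-16} = 17042 \cdot 3 \left(- \frac{1}{16}\right) = 17042 \left(- \frac{3}{16}\right) = - \frac{25563}{8}$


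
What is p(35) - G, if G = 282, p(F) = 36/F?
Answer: -9834/35 ≈ -280.97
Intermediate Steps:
p(35) - G = 36/35 - 1*282 = 36*(1/35) - 282 = 36/35 - 282 = -9834/35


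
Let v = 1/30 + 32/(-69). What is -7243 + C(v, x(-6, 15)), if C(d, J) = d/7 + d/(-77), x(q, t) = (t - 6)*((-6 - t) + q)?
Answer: -1166132/161 ≈ -7243.1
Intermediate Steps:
x(q, t) = (-6 + t)*(-6 + q - t)
v = -99/230 (v = 1*(1/30) + 32*(-1/69) = 1/30 - 32/69 = -99/230 ≈ -0.43043)
C(d, J) = 10*d/77 (C(d, J) = d*(⅐) + d*(-1/77) = d/7 - d/77 = 10*d/77)
-7243 + C(v, x(-6, 15)) = -7243 + (10/77)*(-99/230) = -7243 - 9/161 = -1166132/161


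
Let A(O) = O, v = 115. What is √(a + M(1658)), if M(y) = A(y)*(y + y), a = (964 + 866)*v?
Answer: √5708378 ≈ 2389.2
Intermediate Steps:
a = 210450 (a = (964 + 866)*115 = 1830*115 = 210450)
M(y) = 2*y² (M(y) = y*(y + y) = y*(2*y) = 2*y²)
√(a + M(1658)) = √(210450 + 2*1658²) = √(210450 + 2*2748964) = √(210450 + 5497928) = √5708378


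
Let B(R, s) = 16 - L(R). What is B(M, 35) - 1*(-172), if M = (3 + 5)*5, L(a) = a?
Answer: 148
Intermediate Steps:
M = 40 (M = 8*5 = 40)
B(R, s) = 16 - R
B(M, 35) - 1*(-172) = (16 - 1*40) - 1*(-172) = (16 - 40) + 172 = -24 + 172 = 148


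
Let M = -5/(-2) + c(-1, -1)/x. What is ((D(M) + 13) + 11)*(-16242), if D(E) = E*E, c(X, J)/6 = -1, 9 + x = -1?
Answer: -27294681/50 ≈ -5.4589e+5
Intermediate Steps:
x = -10 (x = -9 - 1 = -10)
c(X, J) = -6 (c(X, J) = 6*(-1) = -6)
M = 31/10 (M = -5/(-2) - 6/(-10) = -5*(-1/2) - 6*(-1/10) = 5/2 + 3/5 = 31/10 ≈ 3.1000)
D(E) = E**2
((D(M) + 13) + 11)*(-16242) = (((31/10)**2 + 13) + 11)*(-16242) = ((961/100 + 13) + 11)*(-16242) = (2261/100 + 11)*(-16242) = (3361/100)*(-16242) = -27294681/50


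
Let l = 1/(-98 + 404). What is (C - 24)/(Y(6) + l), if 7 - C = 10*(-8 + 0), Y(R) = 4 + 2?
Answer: 19278/1837 ≈ 10.494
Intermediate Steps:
Y(R) = 6
C = 87 (C = 7 - 10*(-8 + 0) = 7 - 10*(-8) = 7 - 1*(-80) = 7 + 80 = 87)
l = 1/306 ≈ 0.0032680
(C - 24)/(Y(6) + l) = (87 - 24)/(6 + 1/306) = 63/(1837/306) = 63*(306/1837) = 19278/1837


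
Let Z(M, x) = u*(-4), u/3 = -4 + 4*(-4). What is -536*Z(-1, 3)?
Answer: -128640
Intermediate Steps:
u = -60 (u = 3*(-4 + 4*(-4)) = 3*(-4 - 16) = 3*(-20) = -60)
Z(M, x) = 240 (Z(M, x) = -60*(-4) = 240)
-536*Z(-1, 3) = -536*240 = -128640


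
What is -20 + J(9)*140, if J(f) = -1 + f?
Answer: 1100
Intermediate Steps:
-20 + J(9)*140 = -20 + (-1 + 9)*140 = -20 + 8*140 = -20 + 1120 = 1100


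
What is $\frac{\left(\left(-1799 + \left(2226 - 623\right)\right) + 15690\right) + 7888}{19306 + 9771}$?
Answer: $\frac{23382}{29077} \approx 0.80414$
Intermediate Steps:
$\frac{\left(\left(-1799 + \left(2226 - 623\right)\right) + 15690\right) + 7888}{19306 + 9771} = \frac{\left(\left(-1799 + 1603\right) + 15690\right) + 7888}{29077} = \left(\left(-196 + 15690\right) + 7888\right) \frac{1}{29077} = \left(15494 + 7888\right) \frac{1}{29077} = 23382 \cdot \frac{1}{29077} = \frac{23382}{29077}$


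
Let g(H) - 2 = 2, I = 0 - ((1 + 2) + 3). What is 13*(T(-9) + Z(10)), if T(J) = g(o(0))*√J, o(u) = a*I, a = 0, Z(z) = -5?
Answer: -65 + 156*I ≈ -65.0 + 156.0*I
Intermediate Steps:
I = -6 (I = 0 - (3 + 3) = 0 - 1*6 = 0 - 6 = -6)
o(u) = 0 (o(u) = 0*(-6) = 0)
g(H) = 4 (g(H) = 2 + 2 = 4)
T(J) = 4*√J
13*(T(-9) + Z(10)) = 13*(4*√(-9) - 5) = 13*(4*(3*I) - 5) = 13*(12*I - 5) = 13*(-5 + 12*I) = -65 + 156*I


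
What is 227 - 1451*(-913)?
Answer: 1324990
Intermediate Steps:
227 - 1451*(-913) = 227 + 1324763 = 1324990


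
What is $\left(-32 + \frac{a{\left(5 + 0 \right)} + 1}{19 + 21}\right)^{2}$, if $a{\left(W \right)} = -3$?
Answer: $\frac{410881}{400} \approx 1027.2$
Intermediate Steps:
$\left(-32 + \frac{a{\left(5 + 0 \right)} + 1}{19 + 21}\right)^{2} = \left(-32 + \frac{-3 + 1}{19 + 21}\right)^{2} = \left(-32 - \frac{2}{40}\right)^{2} = \left(-32 - \frac{1}{20}\right)^{2} = \left(- \frac{641}{20}\right)^{2} = \frac{410881}{400}$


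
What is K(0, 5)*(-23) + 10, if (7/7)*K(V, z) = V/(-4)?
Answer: 10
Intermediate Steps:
K(V, z) = -V/4 (K(V, z) = V/(-4) = V*(-1/4) = -V/4)
K(0, 5)*(-23) + 10 = -1/4*0*(-23) + 10 = 0*(-23) + 10 = 0 + 10 = 10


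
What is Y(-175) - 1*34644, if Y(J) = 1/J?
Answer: -6062701/175 ≈ -34644.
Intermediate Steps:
Y(-175) - 1*34644 = 1/(-175) - 1*34644 = -1/175 - 34644 = -6062701/175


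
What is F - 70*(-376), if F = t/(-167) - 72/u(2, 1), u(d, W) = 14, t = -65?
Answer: 30762523/1169 ≈ 26315.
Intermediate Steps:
F = -5557/1169 (F = -65/(-167) - 72/14 = -65*(-1/167) - 72*1/14 = 65/167 - 36/7 = -5557/1169 ≈ -4.7536)
F - 70*(-376) = -5557/1169 - 70*(-376) = -5557/1169 + 26320 = 30762523/1169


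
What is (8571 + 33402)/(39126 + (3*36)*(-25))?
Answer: 13991/12142 ≈ 1.1523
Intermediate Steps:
(8571 + 33402)/(39126 + (3*36)*(-25)) = 41973/(39126 + 108*(-25)) = 41973/(39126 - 2700) = 41973/36426 = 41973*(1/36426) = 13991/12142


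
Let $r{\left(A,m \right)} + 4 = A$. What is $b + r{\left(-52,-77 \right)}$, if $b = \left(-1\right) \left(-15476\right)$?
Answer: $15420$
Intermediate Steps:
$r{\left(A,m \right)} = -4 + A$
$b = 15476$
$b + r{\left(-52,-77 \right)} = 15476 - 56 = 15420$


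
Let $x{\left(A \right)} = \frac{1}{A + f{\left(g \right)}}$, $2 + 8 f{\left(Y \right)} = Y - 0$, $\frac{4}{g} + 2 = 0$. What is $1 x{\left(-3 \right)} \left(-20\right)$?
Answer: $\frac{40}{7} \approx 5.7143$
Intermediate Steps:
$g = -2$ ($g = \frac{4}{-2 + 0} = \frac{4}{-2} = 4 \left(- \frac{1}{2}\right) = -2$)
$f{\left(Y \right)} = - \frac{1}{4} + \frac{Y}{8}$ ($f{\left(Y \right)} = - \frac{1}{4} + \frac{Y - 0}{8} = - \frac{1}{4} + \frac{Y + 0}{8} = - \frac{1}{4} + \frac{Y}{8}$)
$x{\left(A \right)} = \frac{1}{- \frac{1}{2} + A}$ ($x{\left(A \right)} = \frac{1}{A + \left(- \frac{1}{4} + \frac{1}{8} \left(-2\right)\right)} = \frac{1}{A - \frac{1}{2}} = \frac{1}{- \frac{1}{2} + A}$)
$1 x{\left(-3 \right)} \left(-20\right) = 1 \frac{2}{-1 + 2 \left(-3\right)} \left(-20\right) = 1 \frac{2}{-1 - 6} \left(-20\right) = 1 \frac{2}{-7} \left(-20\right) = 1 \cdot 2 \left(- \frac{1}{7}\right) \left(-20\right) = 1 \left(- \frac{2}{7}\right) \left(-20\right) = \left(- \frac{2}{7}\right) \left(-20\right) = \frac{40}{7}$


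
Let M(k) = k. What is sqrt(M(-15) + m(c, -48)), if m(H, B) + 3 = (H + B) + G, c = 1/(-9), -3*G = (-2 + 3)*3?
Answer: 2*I*sqrt(151)/3 ≈ 8.1921*I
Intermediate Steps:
G = -1 (G = -(-2 + 3)*3/3 = -3/3 = -1/3*3 = -1)
c = -1/9 ≈ -0.11111
m(H, B) = -4 + B + H (m(H, B) = -3 + ((H + B) - 1) = -3 + ((B + H) - 1) = -3 + (-1 + B + H) = -4 + B + H)
sqrt(M(-15) + m(c, -48)) = sqrt(-15 + (-4 - 48 - 1/9)) = sqrt(-15 - 469/9) = sqrt(-604/9) = 2*I*sqrt(151)/3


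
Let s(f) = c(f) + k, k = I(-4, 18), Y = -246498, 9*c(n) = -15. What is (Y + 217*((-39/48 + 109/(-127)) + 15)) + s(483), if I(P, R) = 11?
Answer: -1484962577/6096 ≈ -2.4360e+5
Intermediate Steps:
c(n) = -5/3 (c(n) = (⅑)*(-15) = -5/3)
k = 11
s(f) = 28/3 (s(f) = -5/3 + 11 = 28/3)
(Y + 217*((-39/48 + 109/(-127)) + 15)) + s(483) = (-246498 + 217*((-39/48 + 109/(-127)) + 15)) + 28/3 = (-246498 + 217*((-39*1/48 + 109*(-1/127)) + 15)) + 28/3 = (-246498 + 217*((-13/16 - 109/127) + 15)) + 28/3 = (-246498 + 217*(-3395/2032 + 15)) + 28/3 = (-246498 + 217*(27085/2032)) + 28/3 = (-246498 + 5877445/2032) + 28/3 = -495006491/2032 + 28/3 = -1484962577/6096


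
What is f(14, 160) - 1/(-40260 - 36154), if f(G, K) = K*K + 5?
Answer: 1956580471/76414 ≈ 25605.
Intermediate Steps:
f(G, K) = 5 + K² (f(G, K) = K² + 5 = 5 + K²)
f(14, 160) - 1/(-40260 - 36154) = (5 + 160²) - 1/(-40260 - 36154) = (5 + 25600) - 1/(-76414) = 25605 - 1*(-1/76414) = 25605 + 1/76414 = 1956580471/76414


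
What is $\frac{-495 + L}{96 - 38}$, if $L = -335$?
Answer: $- \frac{415}{29} \approx -14.31$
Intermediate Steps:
$\frac{-495 + L}{96 - 38} = \frac{-495 - 335}{96 - 38} = - \frac{830}{58} = \left(-830\right) \frac{1}{58} = - \frac{415}{29}$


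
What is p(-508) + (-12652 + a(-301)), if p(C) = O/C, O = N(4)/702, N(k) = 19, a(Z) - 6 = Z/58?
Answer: -130836883403/10341864 ≈ -12651.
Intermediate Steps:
a(Z) = 6 + Z/58
O = 19/702 ≈ 0.027066
p(C) = 19/(702*C)
p(-508) + (-12652 + a(-301)) = (19/702)/(-508) + (-12652 + (6 + (1/58)*(-301))) = (19/702)*(-1/508) + (-12652 + (6 - 301/58)) = -19/356616 + (-12652 + 47/58) = -19/356616 - 733769/58 = -130836883403/10341864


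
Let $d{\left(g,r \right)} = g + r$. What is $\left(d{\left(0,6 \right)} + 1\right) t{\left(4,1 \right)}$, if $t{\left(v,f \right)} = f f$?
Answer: $7$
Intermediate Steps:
$t{\left(v,f \right)} = f^{2}$
$\left(d{\left(0,6 \right)} + 1\right) t{\left(4,1 \right)} = \left(\left(0 + 6\right) + 1\right) 1^{2} = \left(6 + 1\right) 1 = 7 \cdot 1 = 7$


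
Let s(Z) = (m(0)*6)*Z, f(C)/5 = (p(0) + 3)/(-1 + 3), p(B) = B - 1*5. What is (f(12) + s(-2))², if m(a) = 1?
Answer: 289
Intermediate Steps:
p(B) = -5 + B (p(B) = B - 5 = -5 + B)
f(C) = -5 (f(C) = 5*(((-5 + 0) + 3)/(-1 + 3)) = 5*((-5 + 3)/2) = 5*(-2*½) = 5*(-1) = -5)
s(Z) = 6*Z (s(Z) = (1*6)*Z = 6*Z)
(f(12) + s(-2))² = (-5 + 6*(-2))² = (-5 - 12)² = (-17)² = 289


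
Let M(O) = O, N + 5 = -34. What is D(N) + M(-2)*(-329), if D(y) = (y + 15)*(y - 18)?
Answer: 2026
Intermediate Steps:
N = -39 (N = -5 - 34 = -39)
D(y) = (-18 + y)*(15 + y) (D(y) = (15 + y)*(-18 + y) = (-18 + y)*(15 + y))
D(N) + M(-2)*(-329) = (-270 + (-39)² - 3*(-39)) - 2*(-329) = (-270 + 1521 + 117) + 658 = 1368 + 658 = 2026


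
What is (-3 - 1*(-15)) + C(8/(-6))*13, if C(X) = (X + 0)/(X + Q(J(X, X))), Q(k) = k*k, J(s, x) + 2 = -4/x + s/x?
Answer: 11/2 ≈ 5.5000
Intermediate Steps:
J(s, x) = -2 - 4/x + s/x (J(s, x) = -2 + (-4/x + s/x) = -2 - 4/x + s/x)
Q(k) = k²
C(X) = X/(X + (-4 - X)²/X²) (C(X) = (X + 0)/(X + ((-4 + X - 2*X)/X)²) = X/(X + ((-4 - X)/X)²) = X/(X + (-4 - X)²/X²))
(-3 - 1*(-15)) + C(8/(-6))*13 = (-3 - 1*(-15)) + ((8/(-6))³/((8/(-6))³ + (4 + 8/(-6))²))*13 = (-3 + 15) + ((8*(-⅙))³/((8*(-⅙))³ + (4 + 8*(-⅙))²))*13 = 12 + ((-4/3)³/((-4/3)³ + (4 - 4/3)²))*13 = 12 - 64/(27*(-64/27 + (8/3)²))*13 = 12 - 64/(27*(-64/27 + 64/9))*13 = 12 - 64/(27*128/27)*13 = 12 - 64/27*27/128*13 = 12 - ½*13 = 12 - 13/2 = 11/2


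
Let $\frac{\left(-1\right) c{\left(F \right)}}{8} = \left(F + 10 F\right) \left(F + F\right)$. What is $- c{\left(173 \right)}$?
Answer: $5267504$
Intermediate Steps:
$c{\left(F \right)} = - 176 F^{2}$ ($c{\left(F \right)} = - 8 \left(F + 10 F\right) \left(F + F\right) = - 8 \cdot 11 F 2 F = - 8 \cdot 22 F^{2} = - 176 F^{2}$)
$- c{\left(173 \right)} = - \left(-176\right) 173^{2} = - \left(-176\right) 29929 = \left(-1\right) \left(-5267504\right) = 5267504$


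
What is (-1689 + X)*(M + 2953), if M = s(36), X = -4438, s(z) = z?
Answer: -18313603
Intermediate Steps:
M = 36
(-1689 + X)*(M + 2953) = (-1689 - 4438)*(36 + 2953) = -6127*2989 = -18313603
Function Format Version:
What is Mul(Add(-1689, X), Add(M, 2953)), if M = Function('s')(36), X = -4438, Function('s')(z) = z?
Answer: -18313603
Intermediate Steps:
M = 36
Mul(Add(-1689, X), Add(M, 2953)) = Mul(Add(-1689, -4438), Add(36, 2953)) = Mul(-6127, 2989) = -18313603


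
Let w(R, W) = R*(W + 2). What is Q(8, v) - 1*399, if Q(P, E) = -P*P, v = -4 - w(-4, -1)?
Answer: -463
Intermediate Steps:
w(R, W) = R*(2 + W)
v = 0 (v = -4 - (-4)*(2 - 1) = -4 - (-4) = -4 - 1*(-4) = -4 + 4 = 0)
Q(P, E) = -P²
Q(8, v) - 1*399 = -1*8² - 1*399 = -1*64 - 399 = -64 - 399 = -463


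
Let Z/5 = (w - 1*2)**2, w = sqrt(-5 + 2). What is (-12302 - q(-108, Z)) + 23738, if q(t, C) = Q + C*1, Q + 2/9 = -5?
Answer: 102926/9 + 20*I*sqrt(3) ≈ 11436.0 + 34.641*I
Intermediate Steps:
Q = -47/9 (Q = -2/9 - 5 = -47/9 ≈ -5.2222)
w = I*sqrt(3) (w = sqrt(-3) = I*sqrt(3) ≈ 1.732*I)
Z = 5*(-2 + I*sqrt(3))**2 (Z = 5*(I*sqrt(3) - 1*2)**2 = 5*(I*sqrt(3) - 2)**2 = 5*(-2 + I*sqrt(3))**2 ≈ 5.0 - 34.641*I)
q(t, C) = -47/9 + C (q(t, C) = -47/9 + C*1 = -47/9 + C)
(-12302 - q(-108, Z)) + 23738 = (-12302 - (-47/9 + (5 - 20*I*sqrt(3)))) + 23738 = (-12302 - (-2/9 - 20*I*sqrt(3))) + 23738 = (-12302 + (2/9 + 20*I*sqrt(3))) + 23738 = (-110716/9 + 20*I*sqrt(3)) + 23738 = 102926/9 + 20*I*sqrt(3)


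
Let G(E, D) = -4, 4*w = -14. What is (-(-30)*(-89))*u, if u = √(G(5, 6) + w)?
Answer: -1335*I*√30 ≈ -7312.1*I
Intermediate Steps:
w = -7/2 (w = (¼)*(-14) = -7/2 ≈ -3.5000)
u = I*√30/2 (u = √(-4 - 7/2) = √(-15/2) = I*√30/2 ≈ 2.7386*I)
(-(-30)*(-89))*u = (-(-30)*(-89))*(I*√30/2) = (-30*89)*(I*√30/2) = -1335*I*√30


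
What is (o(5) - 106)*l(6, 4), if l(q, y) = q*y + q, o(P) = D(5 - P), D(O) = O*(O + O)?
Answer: -3180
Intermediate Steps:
D(O) = 2*O² (D(O) = O*(2*O) = 2*O²)
o(P) = 2*(5 - P)²
l(q, y) = q + q*y
(o(5) - 106)*l(6, 4) = (2*(-5 + 5)² - 106)*(6*(1 + 4)) = (2*0² - 106)*(6*5) = (2*0 - 106)*30 = (0 - 106)*30 = -106*30 = -3180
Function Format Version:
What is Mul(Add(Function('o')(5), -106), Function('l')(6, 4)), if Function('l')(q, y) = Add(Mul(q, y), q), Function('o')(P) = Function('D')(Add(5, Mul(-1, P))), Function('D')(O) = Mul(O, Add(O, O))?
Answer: -3180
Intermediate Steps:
Function('D')(O) = Mul(2, Pow(O, 2)) (Function('D')(O) = Mul(O, Mul(2, O)) = Mul(2, Pow(O, 2)))
Function('o')(P) = Mul(2, Pow(Add(5, Mul(-1, P)), 2))
Function('l')(q, y) = Add(q, Mul(q, y))
Mul(Add(Function('o')(5), -106), Function('l')(6, 4)) = Mul(Add(Mul(2, Pow(Add(-5, 5), 2)), -106), Mul(6, Add(1, 4))) = Mul(Add(Mul(2, Pow(0, 2)), -106), Mul(6, 5)) = Mul(Add(Mul(2, 0), -106), 30) = Mul(Add(0, -106), 30) = Mul(-106, 30) = -3180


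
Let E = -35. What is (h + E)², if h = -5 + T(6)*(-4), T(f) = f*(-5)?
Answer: 6400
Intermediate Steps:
T(f) = -5*f
h = 115 (h = -5 - 5*6*(-4) = -5 - 30*(-4) = -5 + 120 = 115)
(h + E)² = (115 - 35)² = 80² = 6400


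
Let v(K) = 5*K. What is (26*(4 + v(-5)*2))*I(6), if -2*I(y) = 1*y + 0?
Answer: 3588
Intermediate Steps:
I(y) = -y/2 (I(y) = -(1*y + 0)/2 = -(y + 0)/2 = -y/2)
(26*(4 + v(-5)*2))*I(6) = (26*(4 + (5*(-5))*2))*(-½*6) = (26*(4 - 25*2))*(-3) = (26*(4 - 50))*(-3) = (26*(-46))*(-3) = -1196*(-3) = 3588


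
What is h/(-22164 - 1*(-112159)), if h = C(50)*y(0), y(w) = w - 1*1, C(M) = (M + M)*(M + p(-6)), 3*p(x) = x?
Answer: -960/17999 ≈ -0.053336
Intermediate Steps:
p(x) = x/3
C(M) = 2*M*(-2 + M) (C(M) = (M + M)*(M + (⅓)*(-6)) = (2*M)*(M - 2) = (2*M)*(-2 + M) = 2*M*(-2 + M))
y(w) = -1 + w (y(w) = w - 1 = -1 + w)
h = -4800 (h = (2*50*(-2 + 50))*(-1 + 0) = (2*50*48)*(-1) = 4800*(-1) = -4800)
h/(-22164 - 1*(-112159)) = -4800/(-22164 - 1*(-112159)) = -4800/(-22164 + 112159) = -4800/89995 = -4800*1/89995 = -960/17999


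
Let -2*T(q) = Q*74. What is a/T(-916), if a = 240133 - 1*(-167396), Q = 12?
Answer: -135843/148 ≈ -917.86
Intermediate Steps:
T(q) = -444 (T(q) = -6*74 = -1/2*888 = -444)
a = 407529 (a = 240133 + 167396 = 407529)
a/T(-916) = 407529/(-444) = 407529*(-1/444) = -135843/148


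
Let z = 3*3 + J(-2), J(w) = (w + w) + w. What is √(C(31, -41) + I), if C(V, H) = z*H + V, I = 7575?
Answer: √7483 ≈ 86.504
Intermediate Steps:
J(w) = 3*w (J(w) = 2*w + w = 3*w)
z = 3 (z = 3*3 + 3*(-2) = 9 - 6 = 3)
C(V, H) = V + 3*H (C(V, H) = 3*H + V = V + 3*H)
√(C(31, -41) + I) = √((31 + 3*(-41)) + 7575) = √((31 - 123) + 7575) = √(-92 + 7575) = √7483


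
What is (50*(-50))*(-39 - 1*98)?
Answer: 342500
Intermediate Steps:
(50*(-50))*(-39 - 1*98) = -2500*(-39 - 98) = -2500*(-137) = 342500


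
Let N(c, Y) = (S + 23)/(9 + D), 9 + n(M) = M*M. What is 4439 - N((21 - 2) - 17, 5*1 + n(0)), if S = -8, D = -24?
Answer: 4440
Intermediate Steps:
n(M) = -9 + M² (n(M) = -9 + M*M = -9 + M²)
N(c, Y) = -1 (N(c, Y) = (-8 + 23)/(9 - 24) = 15/(-15) = 15*(-1/15) = -1)
4439 - N((21 - 2) - 17, 5*1 + n(0)) = 4439 - 1*(-1) = 4439 + 1 = 4440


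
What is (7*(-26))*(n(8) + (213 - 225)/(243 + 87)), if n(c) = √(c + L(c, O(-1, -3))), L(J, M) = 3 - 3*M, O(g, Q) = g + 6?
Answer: 364/55 - 364*I ≈ 6.6182 - 364.0*I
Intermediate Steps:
O(g, Q) = 6 + g
n(c) = √(-12 + c) (n(c) = √(c + (3 - 3*(6 - 1))) = √(c + (3 - 3*5)) = √(c + (3 - 15)) = √(c - 12) = √(-12 + c))
(7*(-26))*(n(8) + (213 - 225)/(243 + 87)) = (7*(-26))*(√(-12 + 8) + (213 - 225)/(243 + 87)) = -182*(√(-4) - 12/330) = -182*(2*I - 12*1/330) = -182*(2*I - 2/55) = -182*(-2/55 + 2*I) = 364/55 - 364*I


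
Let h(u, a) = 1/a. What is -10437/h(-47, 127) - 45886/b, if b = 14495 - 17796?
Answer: -4375426313/3301 ≈ -1.3255e+6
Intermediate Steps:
b = -3301
-10437/h(-47, 127) - 45886/b = -10437/(1/127) - 45886/(-3301) = -10437/1/127 - 45886*(-1/3301) = -10437*127 + 45886/3301 = -1325499 + 45886/3301 = -4375426313/3301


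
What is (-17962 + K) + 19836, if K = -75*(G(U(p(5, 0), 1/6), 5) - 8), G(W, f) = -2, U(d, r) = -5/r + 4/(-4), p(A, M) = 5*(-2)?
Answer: 2624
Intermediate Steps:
p(A, M) = -10
U(d, r) = -1 - 5/r (U(d, r) = -5/r + 4*(-¼) = -5/r - 1 = -1 - 5/r)
K = 750 (K = -75*(-2 - 8) = -75*(-10) = 750)
(-17962 + K) + 19836 = (-17962 + 750) + 19836 = -17212 + 19836 = 2624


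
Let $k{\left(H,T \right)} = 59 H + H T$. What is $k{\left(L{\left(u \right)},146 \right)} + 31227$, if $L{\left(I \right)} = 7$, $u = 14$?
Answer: $32662$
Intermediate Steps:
$k{\left(L{\left(u \right)},146 \right)} + 31227 = 7 \left(59 + 146\right) + 31227 = 7 \cdot 205 + 31227 = 1435 + 31227 = 32662$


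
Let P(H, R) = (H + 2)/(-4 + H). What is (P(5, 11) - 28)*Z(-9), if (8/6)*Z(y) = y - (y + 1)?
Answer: 63/4 ≈ 15.750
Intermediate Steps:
Z(y) = -3/4 (Z(y) = 3*(y - (y + 1))/4 = 3*(y - (1 + y))/4 = 3*(y + (-1 - y))/4 = (3/4)*(-1) = -3/4)
P(H, R) = (2 + H)/(-4 + H)
(P(5, 11) - 28)*Z(-9) = ((2 + 5)/(-4 + 5) - 28)*(-3/4) = (7/1 - 28)*(-3/4) = (1*7 - 28)*(-3/4) = (7 - 28)*(-3/4) = -21*(-3/4) = 63/4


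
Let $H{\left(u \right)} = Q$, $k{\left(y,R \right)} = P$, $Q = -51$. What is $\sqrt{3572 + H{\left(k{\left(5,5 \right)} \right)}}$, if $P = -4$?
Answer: $\sqrt{3521} \approx 59.338$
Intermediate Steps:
$k{\left(y,R \right)} = -4$
$H{\left(u \right)} = -51$
$\sqrt{3572 + H{\left(k{\left(5,5 \right)} \right)}} = \sqrt{3572 - 51} = \sqrt{3521}$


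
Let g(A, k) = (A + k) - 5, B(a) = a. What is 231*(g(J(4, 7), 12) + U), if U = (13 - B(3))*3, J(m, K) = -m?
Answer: 7623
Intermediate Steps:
g(A, k) = -5 + A + k
U = 30 (U = (13 - 1*3)*3 = (13 - 3)*3 = 10*3 = 30)
231*(g(J(4, 7), 12) + U) = 231*((-5 - 1*4 + 12) + 30) = 231*((-5 - 4 + 12) + 30) = 231*(3 + 30) = 231*33 = 7623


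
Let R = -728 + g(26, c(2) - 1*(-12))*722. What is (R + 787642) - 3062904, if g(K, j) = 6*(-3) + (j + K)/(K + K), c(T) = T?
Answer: -29749598/13 ≈ -2.2884e+6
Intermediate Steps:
g(K, j) = -18 + (K + j)/(2*K) (g(K, j) = -18 + (K + j)/((2*K)) = -18 + (K + j)*(1/(2*K)) = -18 + (K + j)/(2*K))
R = -171192/13 (R = -728 + ((1/2)*((2 - 1*(-12)) - 35*26)/26)*722 = -728 + ((1/2)*(1/26)*((2 + 12) - 910))*722 = -728 + ((1/2)*(1/26)*(14 - 910))*722 = -728 + ((1/2)*(1/26)*(-896))*722 = -728 - 224/13*722 = -728 - 161728/13 = -171192/13 ≈ -13169.)
(R + 787642) - 3062904 = (-171192/13 + 787642) - 3062904 = 10068154/13 - 3062904 = -29749598/13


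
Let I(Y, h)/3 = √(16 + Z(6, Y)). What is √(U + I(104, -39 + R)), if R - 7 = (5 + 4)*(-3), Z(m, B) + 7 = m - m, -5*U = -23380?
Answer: √4685 ≈ 68.447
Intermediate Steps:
U = 4676 (U = -⅕*(-23380) = 4676)
Z(m, B) = -7 (Z(m, B) = -7 + (m - m) = -7 + 0 = -7)
R = -20 (R = 7 + (5 + 4)*(-3) = 7 + 9*(-3) = 7 - 27 = -20)
I(Y, h) = 9 (I(Y, h) = 3*√(16 - 7) = 3*√9 = 3*3 = 9)
√(U + I(104, -39 + R)) = √(4676 + 9) = √4685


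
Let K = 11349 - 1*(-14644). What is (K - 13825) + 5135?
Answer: 17303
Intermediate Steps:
K = 25993 (K = 11349 + 14644 = 25993)
(K - 13825) + 5135 = (25993 - 13825) + 5135 = 12168 + 5135 = 17303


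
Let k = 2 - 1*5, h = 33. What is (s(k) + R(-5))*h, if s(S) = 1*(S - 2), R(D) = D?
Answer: -330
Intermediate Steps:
k = -3 (k = 2 - 5 = -3)
s(S) = -2 + S (s(S) = 1*(-2 + S) = -2 + S)
(s(k) + R(-5))*h = ((-2 - 3) - 5)*33 = (-5 - 5)*33 = -10*33 = -330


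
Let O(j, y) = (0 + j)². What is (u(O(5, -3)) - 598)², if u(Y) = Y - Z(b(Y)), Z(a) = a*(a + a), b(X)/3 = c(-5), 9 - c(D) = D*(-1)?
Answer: 741321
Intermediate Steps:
c(D) = 9 + D (c(D) = 9 - D*(-1) = 9 - (-1)*D = 9 + D)
b(X) = 12 (b(X) = 3*(9 - 5) = 3*4 = 12)
O(j, y) = j²
Z(a) = 2*a² (Z(a) = a*(2*a) = 2*a²)
u(Y) = -288 + Y (u(Y) = Y - 2*12² = Y - 2*144 = Y - 1*288 = Y - 288 = -288 + Y)
(u(O(5, -3)) - 598)² = ((-288 + 5²) - 598)² = ((-288 + 25) - 598)² = (-263 - 598)² = (-861)² = 741321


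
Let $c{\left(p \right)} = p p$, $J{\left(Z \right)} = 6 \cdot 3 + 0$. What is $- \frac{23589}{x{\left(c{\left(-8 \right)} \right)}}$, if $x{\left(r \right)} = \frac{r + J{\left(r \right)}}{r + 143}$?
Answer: $- \frac{4882923}{82} \approx -59548.0$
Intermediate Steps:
$J{\left(Z \right)} = 18$ ($J{\left(Z \right)} = 18 + 0 = 18$)
$c{\left(p \right)} = p^{2}$
$x{\left(r \right)} = \frac{18 + r}{143 + r}$ ($x{\left(r \right)} = \frac{r + 18}{r + 143} = \frac{18 + r}{143 + r}$)
$- \frac{23589}{x{\left(c{\left(-8 \right)} \right)}} = - \frac{23589}{\frac{1}{143 + \left(-8\right)^{2}} \left(18 + \left(-8\right)^{2}\right)} = - \frac{23589}{\frac{1}{143 + 64} \left(18 + 64\right)} = - \frac{23589}{\frac{1}{207} \cdot 82} = - \frac{23589}{\frac{82}{207}} = \left(-23589\right) \frac{207}{82} = - \frac{4882923}{82}$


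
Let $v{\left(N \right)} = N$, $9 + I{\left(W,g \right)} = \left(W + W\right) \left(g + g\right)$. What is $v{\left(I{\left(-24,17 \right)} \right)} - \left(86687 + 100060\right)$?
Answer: $-188388$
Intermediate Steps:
$I{\left(W,g \right)} = -9 + 4 W g$ ($I{\left(W,g \right)} = -9 + \left(W + W\right) \left(g + g\right) = -9 + 2 W 2 g = -9 + 4 W g$)
$v{\left(I{\left(-24,17 \right)} \right)} - \left(86687 + 100060\right) = \left(-9 + 4 \left(-24\right) 17\right) - \left(86687 + 100060\right) = \left(-9 - 1632\right) - 186747 = -1641 - 186747 = -188388$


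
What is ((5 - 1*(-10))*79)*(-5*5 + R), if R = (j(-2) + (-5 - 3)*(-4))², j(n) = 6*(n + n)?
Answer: 46215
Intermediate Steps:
j(n) = 12*n (j(n) = 6*(2*n) = 12*n)
R = 64 (R = (12*(-2) + (-5 - 3)*(-4))² = (-24 - 8*(-4))² = (-24 + 32)² = 8² = 64)
((5 - 1*(-10))*79)*(-5*5 + R) = ((5 - 1*(-10))*79)*(-5*5 + 64) = ((5 + 10)*79)*(-25 + 64) = (15*79)*39 = 1185*39 = 46215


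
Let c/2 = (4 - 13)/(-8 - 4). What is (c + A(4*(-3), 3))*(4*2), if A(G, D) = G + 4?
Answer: -52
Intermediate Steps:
A(G, D) = 4 + G
c = 3/2 (c = 2*((4 - 13)/(-8 - 4)) = 2*(-9/(-12)) = 2*(-9*(-1/12)) = 2*(3/4) = 3/2 ≈ 1.5000)
(c + A(4*(-3), 3))*(4*2) = (3/2 + (4 + 4*(-3)))*(4*2) = (3/2 + (4 - 12))*8 = (3/2 - 8)*8 = -13/2*8 = -52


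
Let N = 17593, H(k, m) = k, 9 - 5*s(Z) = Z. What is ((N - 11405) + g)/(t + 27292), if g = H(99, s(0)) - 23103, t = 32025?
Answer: -16816/59317 ≈ -0.28349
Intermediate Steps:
s(Z) = 9/5 - Z/5
g = -23004 (g = 99 - 23103 = -23004)
((N - 11405) + g)/(t + 27292) = ((17593 - 11405) - 23004)/(32025 + 27292) = (6188 - 23004)/59317 = -16816*1/59317 = -16816/59317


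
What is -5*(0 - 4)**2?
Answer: -80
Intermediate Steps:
-5*(0 - 4)**2 = -5*(-4)**2 = -5*16 = -80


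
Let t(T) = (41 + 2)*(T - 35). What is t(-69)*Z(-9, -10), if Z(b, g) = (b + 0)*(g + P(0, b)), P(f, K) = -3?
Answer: -523224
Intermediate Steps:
Z(b, g) = b*(-3 + g) (Z(b, g) = (b + 0)*(g - 3) = b*(-3 + g))
t(T) = -1505 + 43*T (t(T) = 43*(-35 + T) = -1505 + 43*T)
t(-69)*Z(-9, -10) = (-1505 + 43*(-69))*(-9*(-3 - 10)) = (-1505 - 2967)*(-9*(-13)) = -4472*117 = -523224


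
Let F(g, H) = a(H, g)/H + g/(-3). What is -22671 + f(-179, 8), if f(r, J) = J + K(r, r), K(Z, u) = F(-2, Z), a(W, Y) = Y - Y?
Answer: -67987/3 ≈ -22662.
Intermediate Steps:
a(W, Y) = 0
F(g, H) = -g/3 (F(g, H) = 0/H + g/(-3) = 0 + g*(-⅓) = 0 - g/3 = -g/3)
K(Z, u) = ⅔ (K(Z, u) = -⅓*(-2) = ⅔)
f(r, J) = ⅔ + J (f(r, J) = J + ⅔ = ⅔ + J)
-22671 + f(-179, 8) = -22671 + (⅔ + 8) = -22671 + 26/3 = -67987/3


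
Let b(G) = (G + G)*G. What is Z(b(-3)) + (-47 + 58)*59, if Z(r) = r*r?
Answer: 973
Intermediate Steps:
b(G) = 2*G² (b(G) = (2*G)*G = 2*G²)
Z(r) = r²
Z(b(-3)) + (-47 + 58)*59 = (2*(-3)²)² + (-47 + 58)*59 = (2*9)² + 11*59 = 18² + 649 = 324 + 649 = 973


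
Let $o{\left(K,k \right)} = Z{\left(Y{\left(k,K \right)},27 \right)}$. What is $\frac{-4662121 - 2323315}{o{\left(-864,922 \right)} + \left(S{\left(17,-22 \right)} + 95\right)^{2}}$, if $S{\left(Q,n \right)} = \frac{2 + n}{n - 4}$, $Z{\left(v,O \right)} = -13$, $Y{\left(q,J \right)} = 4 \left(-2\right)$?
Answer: $- \frac{6863597}{8999} \approx -762.71$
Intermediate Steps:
$Y{\left(q,J \right)} = -8$
$S{\left(Q,n \right)} = \frac{2 + n}{-4 + n}$
$o{\left(K,k \right)} = -13$
$\frac{-4662121 - 2323315}{o{\left(-864,922 \right)} + \left(S{\left(17,-22 \right)} + 95\right)^{2}} = \frac{-4662121 - 2323315}{-13 + \left(\frac{2 - 22}{-4 - 22} + 95\right)^{2}} = - \frac{6985436}{-13 + \left(\frac{1}{-26} \left(-20\right) + 95\right)^{2}} = - \frac{6985436}{-13 + \left(\left(- \frac{1}{26}\right) \left(-20\right) + 95\right)^{2}} = - \frac{6985436}{-13 + \left(\frac{10}{13} + 95\right)^{2}} = - \frac{6985436}{-13 + \left(\frac{1245}{13}\right)^{2}} = - \frac{6985436}{-13 + \frac{1550025}{169}} = - \frac{6985436}{\frac{1547828}{169}} = \left(-6985436\right) \frac{169}{1547828} = - \frac{6863597}{8999}$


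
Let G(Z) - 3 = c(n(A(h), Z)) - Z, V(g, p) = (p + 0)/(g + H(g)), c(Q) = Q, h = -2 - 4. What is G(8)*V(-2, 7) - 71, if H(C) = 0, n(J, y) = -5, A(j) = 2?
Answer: -36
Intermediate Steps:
h = -6
V(g, p) = p/g (V(g, p) = (p + 0)/(g + 0) = p/g)
G(Z) = -2 - Z (G(Z) = 3 + (-5 - Z) = -2 - Z)
G(8)*V(-2, 7) - 71 = (-2 - 1*8)*(7/(-2)) - 71 = (-2 - 8)*(7*(-½)) - 71 = -10*(-7/2) - 71 = 35 - 71 = -36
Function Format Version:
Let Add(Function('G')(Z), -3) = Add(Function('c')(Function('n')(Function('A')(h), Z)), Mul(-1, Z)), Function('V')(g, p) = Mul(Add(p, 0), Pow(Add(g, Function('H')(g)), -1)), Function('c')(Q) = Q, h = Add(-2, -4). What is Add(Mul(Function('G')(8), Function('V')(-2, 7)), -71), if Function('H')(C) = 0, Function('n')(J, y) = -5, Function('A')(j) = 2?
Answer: -36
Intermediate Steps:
h = -6
Function('V')(g, p) = Mul(p, Pow(g, -1)) (Function('V')(g, p) = Mul(Add(p, 0), Pow(Add(g, 0), -1)) = Mul(p, Pow(g, -1)))
Function('G')(Z) = Add(-2, Mul(-1, Z)) (Function('G')(Z) = Add(3, Add(-5, Mul(-1, Z))) = Add(-2, Mul(-1, Z)))
Add(Mul(Function('G')(8), Function('V')(-2, 7)), -71) = Add(Mul(Add(-2, Mul(-1, 8)), Mul(7, Pow(-2, -1))), -71) = Add(Mul(Add(-2, -8), Mul(7, Rational(-1, 2))), -71) = Add(Mul(-10, Rational(-7, 2)), -71) = Add(35, -71) = -36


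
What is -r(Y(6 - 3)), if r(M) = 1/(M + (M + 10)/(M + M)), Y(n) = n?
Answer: -6/31 ≈ -0.19355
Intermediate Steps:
r(M) = 1/(M + (10 + M)/(2*M)) (r(M) = 1/(M + (10 + M)/((2*M))) = 1/(M + (10 + M)*(1/(2*M))) = 1/(M + (10 + M)/(2*M)))
-r(Y(6 - 3)) = -2*(6 - 3)/(10 + (6 - 3) + 2*(6 - 3)²) = -2*3/(10 + 3 + 2*3²) = -2*3/(10 + 3 + 2*9) = -2*3/(10 + 3 + 18) = -2*3/31 = -1*6/31 = -6/31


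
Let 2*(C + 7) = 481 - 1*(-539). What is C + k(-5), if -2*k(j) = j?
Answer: 1011/2 ≈ 505.50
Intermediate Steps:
k(j) = -j/2
C = 503 (C = -7 + (481 - 1*(-539))/2 = -7 + (481 + 539)/2 = -7 + (½)*1020 = -7 + 510 = 503)
C + k(-5) = 503 - ½*(-5) = 503 + 5/2 = 1011/2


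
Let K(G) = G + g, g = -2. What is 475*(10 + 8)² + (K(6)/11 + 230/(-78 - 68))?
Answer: 123580727/803 ≈ 1.5390e+5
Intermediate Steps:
K(G) = -2 + G (K(G) = G - 2 = -2 + G)
475*(10 + 8)² + (K(6)/11 + 230/(-78 - 68)) = 475*(10 + 8)² + ((-2 + 6)/11 + 230/(-78 - 68)) = 475*18² + (4*(1/11) + 230/(-146)) = 475*324 + (4/11 + 230*(-1/146)) = 153900 + (4/11 - 115/73) = 153900 - 973/803 = 123580727/803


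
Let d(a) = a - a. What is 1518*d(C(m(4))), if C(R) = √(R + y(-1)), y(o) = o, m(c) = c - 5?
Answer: 0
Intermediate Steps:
m(c) = -5 + c
C(R) = √(-1 + R) (C(R) = √(R - 1) = √(-1 + R))
d(a) = 0
1518*d(C(m(4))) = 1518*0 = 0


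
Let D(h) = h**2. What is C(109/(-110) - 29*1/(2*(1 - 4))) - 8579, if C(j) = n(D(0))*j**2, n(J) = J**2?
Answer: -8579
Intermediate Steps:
C(j) = 0 (C(j) = (0**2)**2*j**2 = 0**2*j**2 = 0*j**2 = 0)
C(109/(-110) - 29*1/(2*(1 - 4))) - 8579 = 0 - 8579 = -8579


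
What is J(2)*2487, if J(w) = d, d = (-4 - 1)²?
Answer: 62175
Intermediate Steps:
d = 25 (d = (-5)² = 25)
J(w) = 25
J(2)*2487 = 25*2487 = 62175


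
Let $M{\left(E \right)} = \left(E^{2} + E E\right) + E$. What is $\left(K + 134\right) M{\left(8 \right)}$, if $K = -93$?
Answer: $5576$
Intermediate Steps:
$M{\left(E \right)} = E + 2 E^{2}$ ($M{\left(E \right)} = \left(E^{2} + E^{2}\right) + E = 2 E^{2} + E = E + 2 E^{2}$)
$\left(K + 134\right) M{\left(8 \right)} = \left(-93 + 134\right) 8 \left(1 + 2 \cdot 8\right) = 41 \cdot 8 \left(1 + 16\right) = 41 \cdot 8 \cdot 17 = 41 \cdot 136 = 5576$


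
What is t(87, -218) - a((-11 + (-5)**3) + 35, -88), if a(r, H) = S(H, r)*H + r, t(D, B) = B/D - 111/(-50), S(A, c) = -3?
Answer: -710293/4350 ≈ -163.29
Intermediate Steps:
t(D, B) = 111/50 + B/D (t(D, B) = B/D - 111*(-1/50) = B/D + 111/50 = 111/50 + B/D)
a(r, H) = r - 3*H (a(r, H) = -3*H + r = r - 3*H)
t(87, -218) - a((-11 + (-5)**3) + 35, -88) = (111/50 - 218/87) - (((-11 + (-5)**3) + 35) - 3*(-88)) = (111/50 - 218*1/87) - (((-11 - 125) + 35) + 264) = (111/50 - 218/87) - ((-136 + 35) + 264) = -1243/4350 - (-101 + 264) = -1243/4350 - 1*163 = -1243/4350 - 163 = -710293/4350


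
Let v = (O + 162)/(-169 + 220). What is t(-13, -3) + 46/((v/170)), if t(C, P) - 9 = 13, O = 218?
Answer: 20359/19 ≈ 1071.5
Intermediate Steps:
t(C, P) = 22 (t(C, P) = 9 + 13 = 22)
v = 380/51 (v = (218 + 162)/(-169 + 220) = 380/51 ≈ 7.4510)
t(-13, -3) + 46/((v/170)) = 22 + 46/(((380/51)/170)) = 22 + 46/(((380/51)*(1/170))) = 22 + 46/(38/867) = 22 + 46*(867/38) = 22 + 19941/19 = 20359/19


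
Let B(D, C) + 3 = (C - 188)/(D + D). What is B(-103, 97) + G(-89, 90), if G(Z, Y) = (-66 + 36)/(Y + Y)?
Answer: -842/309 ≈ -2.7249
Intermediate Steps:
B(D, C) = -3 + (-188 + C)/(2*D) (B(D, C) = -3 + (C - 188)/(D + D) = -3 + (-188 + C)/((2*D)) = -3 + (-188 + C)*(1/(2*D)) = -3 + (-188 + C)/(2*D))
G(Z, Y) = -15/Y (G(Z, Y) = -30*1/(2*Y) = -15/Y)
B(-103, 97) + G(-89, 90) = (1/2)*(-188 + 97 - 6*(-103))/(-103) - 15/90 = (1/2)*(-1/103)*(-188 + 97 + 618) - 15*1/90 = (1/2)*(-1/103)*527 - 1/6 = -527/206 - 1/6 = -842/309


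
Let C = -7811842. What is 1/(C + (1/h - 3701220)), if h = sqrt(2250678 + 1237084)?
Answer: -40154820147244/462304933954069301127 - sqrt(3487762)/462304933954069301127 ≈ -8.6858e-8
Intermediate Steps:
h = sqrt(3487762) ≈ 1867.6
1/(C + (1/h - 3701220)) = 1/(-7811842 + (1/(sqrt(3487762)) - 3701220)) = 1/(-7811842 + (sqrt(3487762)/3487762 - 3701220)) = 1/(-7811842 + (-3701220 + sqrt(3487762)/3487762)) = 1/(-11513062 + sqrt(3487762)/3487762)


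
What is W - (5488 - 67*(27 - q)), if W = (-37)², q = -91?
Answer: 3787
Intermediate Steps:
W = 1369
W - (5488 - 67*(27 - q)) = 1369 - (5488 - 67*(27 - 1*(-91))) = 1369 - (5488 - 67*(27 + 91)) = 1369 - (5488 - 67*118) = 1369 - (5488 - 1*7906) = 1369 - (5488 - 7906) = 1369 - 1*(-2418) = 1369 + 2418 = 3787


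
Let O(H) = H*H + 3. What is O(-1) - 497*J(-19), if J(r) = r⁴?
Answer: -64769533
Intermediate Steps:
O(H) = 3 + H² (O(H) = H² + 3 = 3 + H²)
O(-1) - 497*J(-19) = (3 + (-1)²) - 497*(-19)⁴ = (3 + 1) - 497*130321 = 4 - 64769537 = -64769533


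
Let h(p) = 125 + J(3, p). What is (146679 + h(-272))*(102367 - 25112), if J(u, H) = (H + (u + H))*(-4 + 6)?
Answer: 11257753110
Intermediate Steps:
J(u, H) = 2*u + 4*H (J(u, H) = (H + (H + u))*2 = (u + 2*H)*2 = 2*u + 4*H)
h(p) = 131 + 4*p (h(p) = 125 + (2*3 + 4*p) = 125 + (6 + 4*p) = 131 + 4*p)
(146679 + h(-272))*(102367 - 25112) = (146679 + (131 + 4*(-272)))*(102367 - 25112) = (146679 + (131 - 1088))*77255 = (146679 - 957)*77255 = 145722*77255 = 11257753110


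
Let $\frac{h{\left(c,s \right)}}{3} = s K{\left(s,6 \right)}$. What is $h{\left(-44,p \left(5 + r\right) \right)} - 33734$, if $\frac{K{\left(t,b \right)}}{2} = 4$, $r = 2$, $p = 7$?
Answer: $-32558$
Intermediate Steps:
$K{\left(t,b \right)} = 8$ ($K{\left(t,b \right)} = 2 \cdot 4 = 8$)
$h{\left(c,s \right)} = 24 s$ ($h{\left(c,s \right)} = 3 s 8 = 3 \cdot 8 s = 24 s$)
$h{\left(-44,p \left(5 + r\right) \right)} - 33734 = 24 \cdot 7 \left(5 + 2\right) - 33734 = 24 \cdot 7 \cdot 7 - 33734 = 24 \cdot 49 - 33734 = 1176 - 33734 = -32558$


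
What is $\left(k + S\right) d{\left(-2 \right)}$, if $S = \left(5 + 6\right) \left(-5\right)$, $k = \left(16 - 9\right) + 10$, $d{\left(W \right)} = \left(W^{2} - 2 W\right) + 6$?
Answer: $-532$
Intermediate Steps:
$d{\left(W \right)} = 6 + W^{2} - 2 W$
$k = 17$ ($k = 7 + 10 = 17$)
$S = -55$ ($S = 11 \left(-5\right) = -55$)
$\left(k + S\right) d{\left(-2 \right)} = \left(17 - 55\right) \left(6 + \left(-2\right)^{2} - -4\right) = - 38 \left(6 + 4 + 4\right) = \left(-38\right) 14 = -532$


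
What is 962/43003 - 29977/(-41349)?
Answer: 1328878669/1778131047 ≈ 0.74735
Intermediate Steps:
962/43003 - 29977/(-41349) = 962*(1/43003) - 29977*(-1/41349) = 962/43003 + 29977/41349 = 1328878669/1778131047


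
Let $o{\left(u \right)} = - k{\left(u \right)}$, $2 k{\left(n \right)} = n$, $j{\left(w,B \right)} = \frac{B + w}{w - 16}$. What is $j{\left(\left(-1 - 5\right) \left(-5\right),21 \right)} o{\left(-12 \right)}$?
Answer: $\frac{153}{7} \approx 21.857$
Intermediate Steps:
$j{\left(w,B \right)} = \frac{B + w}{-16 + w}$
$k{\left(n \right)} = \frac{n}{2}$
$o{\left(u \right)} = - \frac{u}{2}$
$j{\left(\left(-1 - 5\right) \left(-5\right),21 \right)} o{\left(-12 \right)} = \frac{21 + \left(-1 - 5\right) \left(-5\right)}{-16 + \left(-1 - 5\right) \left(-5\right)} \left(\left(- \frac{1}{2}\right) \left(-12\right)\right) = \frac{21 - -30}{-16 - -30} \cdot 6 = \frac{21 + 30}{-16 + 30} \cdot 6 = \frac{1}{14} \cdot 51 \cdot 6 = \frac{51}{14} \cdot 6 = \frac{153}{7}$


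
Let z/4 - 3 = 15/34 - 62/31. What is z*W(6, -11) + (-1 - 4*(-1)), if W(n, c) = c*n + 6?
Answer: -5829/17 ≈ -342.88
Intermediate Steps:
z = 98/17 (z = 12 + 4*(15/34 - 62/31) = 12 + 4*(15*(1/34) - 62*1/31) = 12 + 4*(15/34 - 2) = 12 + 4*(-53/34) = 12 - 106/17 = 98/17 ≈ 5.7647)
W(n, c) = 6 + c*n
z*W(6, -11) + (-1 - 4*(-1)) = 98*(6 - 11*6)/17 + (-1 - 4*(-1)) = 98*(6 - 66)/17 + (-1 + 4) = (98/17)*(-60) + 3 = -5880/17 + 3 = -5829/17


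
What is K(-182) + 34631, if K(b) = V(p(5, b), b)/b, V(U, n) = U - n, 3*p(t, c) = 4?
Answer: 9453988/273 ≈ 34630.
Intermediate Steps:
p(t, c) = 4/3 (p(t, c) = (⅓)*4 = 4/3)
K(b) = (4/3 - b)/b
K(-182) + 34631 = (4/3 - 1*(-182))/(-182) + 34631 = -(4/3 + 182)/182 + 34631 = -1/182*550/3 + 34631 = -275/273 + 34631 = 9453988/273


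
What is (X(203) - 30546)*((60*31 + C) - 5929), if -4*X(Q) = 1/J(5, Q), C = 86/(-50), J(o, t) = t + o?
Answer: 323294966833/2600 ≈ 1.2434e+8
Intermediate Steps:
J(o, t) = o + t
C = -43/25 (C = 86*(-1/50) = -43/25 ≈ -1.7200)
X(Q) = -1/(4*(5 + Q))
(X(203) - 30546)*((60*31 + C) - 5929) = (-1/(20 + 4*203) - 30546)*((60*31 - 43/25) - 5929) = (-1/(20 + 812) - 30546)*((1860 - 43/25) - 5929) = (-1/832 - 30546)*(46457/25 - 5929) = (-1*1/832 - 30546)*(-101768/25) = (-1/832 - 30546)*(-101768/25) = -25414273/832*(-101768/25) = 323294966833/2600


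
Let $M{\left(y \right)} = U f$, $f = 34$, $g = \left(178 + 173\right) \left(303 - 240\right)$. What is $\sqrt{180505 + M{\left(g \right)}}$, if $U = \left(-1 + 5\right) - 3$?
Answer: $\sqrt{180539} \approx 424.9$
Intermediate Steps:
$g = 22113$ ($g = 351 \cdot 63 = 22113$)
$U = 1$ ($U = 4 - 3 = 1$)
$M{\left(y \right)} = 34$ ($M{\left(y \right)} = 1 \cdot 34 = 34$)
$\sqrt{180505 + M{\left(g \right)}} = \sqrt{180505 + 34} = \sqrt{180539}$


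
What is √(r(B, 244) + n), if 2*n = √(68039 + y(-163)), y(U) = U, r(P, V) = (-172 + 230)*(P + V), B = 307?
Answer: √(31958 + √16969) ≈ 179.13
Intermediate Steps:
r(P, V) = 58*P + 58*V (r(P, V) = 58*(P + V) = 58*P + 58*V)
n = √16969 (n = √(68039 - 163)/2 = √67876/2 = (2*√16969)/2 = √16969 ≈ 130.27)
√(r(B, 244) + n) = √((58*307 + 58*244) + √16969) = √((17806 + 14152) + √16969) = √(31958 + √16969)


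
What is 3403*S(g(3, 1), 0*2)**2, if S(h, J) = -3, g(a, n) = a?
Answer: 30627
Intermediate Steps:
3403*S(g(3, 1), 0*2)**2 = 3403*(-3)**2 = 3403*9 = 30627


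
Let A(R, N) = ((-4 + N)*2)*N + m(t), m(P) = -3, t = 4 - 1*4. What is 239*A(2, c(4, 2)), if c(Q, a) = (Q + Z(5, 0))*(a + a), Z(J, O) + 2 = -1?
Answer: -717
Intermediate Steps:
Z(J, O) = -3 (Z(J, O) = -2 - 1 = -3)
t = 0 (t = 4 - 4 = 0)
c(Q, a) = 2*a*(-3 + Q) (c(Q, a) = (Q - 3)*(a + a) = (-3 + Q)*(2*a) = 2*a*(-3 + Q))
A(R, N) = -3 + N*(-8 + 2*N) (A(R, N) = ((-4 + N)*2)*N - 3 = (-8 + 2*N)*N - 3 = N*(-8 + 2*N) - 3 = -3 + N*(-8 + 2*N))
239*A(2, c(4, 2)) = 239*(-3 - 16*2*(-3 + 4) + 2*(2*2*(-3 + 4))²) = 239*(-3 - 16*2 + 2*(2*2*1)²) = 239*(-3 - 8*4 + 2*4²) = 239*(-3 - 32 + 2*16) = 239*(-3 - 32 + 32) = 239*(-3) = -717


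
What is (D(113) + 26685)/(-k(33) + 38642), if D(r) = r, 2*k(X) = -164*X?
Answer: 13399/20674 ≈ 0.64811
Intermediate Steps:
k(X) = -82*X (k(X) = (-164*X)/2 = -82*X)
(D(113) + 26685)/(-k(33) + 38642) = (113 + 26685)/(-(-82)*33 + 38642) = 26798/(-1*(-2706) + 38642) = 26798/(2706 + 38642) = 26798/41348 = 26798*(1/41348) = 13399/20674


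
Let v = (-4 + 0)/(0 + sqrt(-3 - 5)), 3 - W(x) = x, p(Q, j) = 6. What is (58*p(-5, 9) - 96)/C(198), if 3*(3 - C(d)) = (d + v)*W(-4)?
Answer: -1041012/1896227 + 5292*I*sqrt(2)/1896227 ≈ -0.54899 + 0.0039468*I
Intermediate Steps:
W(x) = 3 - x
v = I*sqrt(2) (v = -4/(0 + sqrt(-8)) = -4/(0 + 2*I*sqrt(2)) = -4*(-I*sqrt(2)/4) = -(-1)*I*sqrt(2) = I*sqrt(2) ≈ 1.4142*I)
C(d) = 3 - 7*d/3 - 7*I*sqrt(2)/3 (C(d) = 3 - (d + I*sqrt(2))*(3 - 1*(-4))/3 = 3 - (d + I*sqrt(2))*(3 + 4)/3 = 3 - (d + I*sqrt(2))*7/3 = 3 - (7*d + 7*I*sqrt(2))/3 = 3 + (-7*d/3 - 7*I*sqrt(2)/3) = 3 - 7*d/3 - 7*I*sqrt(2)/3)
(58*p(-5, 9) - 96)/C(198) = (58*6 - 96)/(3 - 7/3*198 - 7*I*sqrt(2)/3) = (348 - 96)/(3 - 462 - 7*I*sqrt(2)/3) = 252/(-459 - 7*I*sqrt(2)/3)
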